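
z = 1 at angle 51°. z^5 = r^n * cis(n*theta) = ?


r^5 = 1^5 = 1
n*theta = 5*51° = 255° = 255° (mod 360)
a = 1*cos(255°) = -0.2588
b = 1*sin(255°) = -0.9659

1 cis(255°) = -0.2588 - 0.9659i


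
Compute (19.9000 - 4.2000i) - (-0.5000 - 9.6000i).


Real: 19.9 + 0.5 = 20.4
Imag: -4.2 + 9.6 = 5.4

20.4000 + 5.4000i


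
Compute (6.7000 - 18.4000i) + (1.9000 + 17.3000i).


Real: 6.7 + 1.9 = 8.6
Imag: -18.4 + 17.3 = -1.1

8.6000 - 1.1000i


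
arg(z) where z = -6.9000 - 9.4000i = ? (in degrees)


Re = -6.9, Im = -9.4
arg = atan2(-9.4, -6.9) = -126.2803 degrees

arg(z) = -126.2803 degrees


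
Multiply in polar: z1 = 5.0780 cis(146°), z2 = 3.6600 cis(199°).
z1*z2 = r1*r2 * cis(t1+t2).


r = 5.0780 * 3.6600 = 18.5855
theta = 146° + 199° = 345° = 345° (mod 360)

18.5855 cis(345°)


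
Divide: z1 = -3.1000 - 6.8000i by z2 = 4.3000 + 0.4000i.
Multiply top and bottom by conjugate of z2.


Conjugate of z2 = 4.3000 - 0.4000i
Numerator: (-3.1000 - 6.8000i)(4.3000 - 0.4000i) = -16.0500 - 28.0000i
Denominator: 4.3^2 + 0.4^2 = 18.65
Result = (-16.0500 - 28.0000i)/18.65

-0.8606 - 1.5013i


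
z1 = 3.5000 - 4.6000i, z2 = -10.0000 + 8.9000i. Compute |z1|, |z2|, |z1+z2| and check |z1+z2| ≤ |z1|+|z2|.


|z1| = sqrt(3.5^2 + (-4.6)^2) = sqrt(33.41) = 5.7801
|z2| = sqrt((-10)^2 + 8.9^2) = sqrt(179.21) = 13.3869
z1+z2 = -6.5000 + 4.3000i
|z1+z2| = sqrt(60.74) = 7.7936
|z1|+|z2| = 5.7801 + 13.3869 = 19.1670

|z1+z2| = 7.7936 ≤ |z1|+|z2| = 19.1670 (verified)


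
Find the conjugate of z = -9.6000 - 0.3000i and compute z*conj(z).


z_bar = -9.6000 + 0.3000i
z*z_bar = (-9.6)^2 + (-0.3)^2 = 92.16 + 0.09 = 92.25

z_bar = -9.6000 + 0.3000i, z*z_bar = 92.25


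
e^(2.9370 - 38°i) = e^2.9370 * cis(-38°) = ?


e^2.9370 = 18.8592
cos(-38°) = 0.78801
sin(-38°) = -0.61566
Real = 18.8592*0.78801 = 14.8612
Imag = 18.8592*(-0.61566) = -11.6109

14.8612 - 11.6109i


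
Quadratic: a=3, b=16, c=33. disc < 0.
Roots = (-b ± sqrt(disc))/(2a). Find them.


disc = 16^2 - 4*3*33 = 256 - 396 = -140
sqrt(|disc|) = sqrt(140) = 11.8322
Real part = -16/(2*3) = -2.6667
Imag part = 11.8322/(2*3) = 1.9720

-2.6667 ± 1.9720i


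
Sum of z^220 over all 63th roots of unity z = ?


The roots are w_k = w^k with w = e^(2*pi*i/63), and (w^k)^220 = (w^220)^k.
So S = 1 + u + u^2 + ... + u^(62) with u = w^220.
220 = 3*63 + 31, so 220 is not a multiple of 63: u = (w^63)^3 * w^31 = w^31 ≠ 1 (w is a primitive 63th root), while u^63 = (w^63)^220 = 1.
Geometric series: S = (1 - u^63)/(1 - u) = (1 - 1)/(1 - u) = 0

S = 0


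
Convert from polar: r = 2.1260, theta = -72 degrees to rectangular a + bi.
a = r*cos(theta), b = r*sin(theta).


a = 2.1260*cos(-72°) = 2.1260*0.30902 = 0.6570
b = 2.1260*sin(-72°) = 2.1260*(-0.951057) = -2.0219

0.6570 - 2.0219i


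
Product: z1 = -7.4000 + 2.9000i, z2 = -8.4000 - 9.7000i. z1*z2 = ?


Real = -7.4*(-8.4) - 2.9*(-9.7) = 62.16 - (-28.13) = 90.29
Imag = -7.4*(-9.7) - (8.4)*2.9 = 71.78 - (24.36) = 47.42

90.2900 + 47.4200i


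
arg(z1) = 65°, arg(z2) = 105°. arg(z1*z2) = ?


arg(z1*z2) = 65° + 105° = 170°
Normalized to (-180°, 180°]: 170°

170°


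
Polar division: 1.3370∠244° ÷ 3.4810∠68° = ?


r = 1.3370 / 3.4810 = 0.3841
theta = 244° - 68° = 176° = 176° (mod 360)

0.3841 cis(176°)


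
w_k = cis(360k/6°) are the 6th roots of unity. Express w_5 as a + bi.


Angle = 360*5/6 = 300°
a = cos(300°) = 0.5000
b = sin(300°) = -0.8660

0.5000 - 0.8660i


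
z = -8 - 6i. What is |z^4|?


|z| = sqrt(64+36) = sqrt(100) = 10
|z^4| = |z|^4 = 10^4 = 10000

|z^4| = 10000


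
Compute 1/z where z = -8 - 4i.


|z|^2 = 64+16 = 80
1/z = (-8 + 4i)/80

1/z = -0.1000 + 0.0500i


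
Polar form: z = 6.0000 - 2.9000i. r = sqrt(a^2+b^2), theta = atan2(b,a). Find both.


r = sqrt(36+8.41) = sqrt(44.41) = 6.6641
theta = atan2(-2.9, 6) = -25.7960 degrees

r = 6.6641, theta = -25.7960 degrees


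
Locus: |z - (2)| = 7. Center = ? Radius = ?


|z - z0| = r is a circle with center z0 and radius r.
Center = (2, 0), radius = 7

Circle with center (2, 0) and radius 7


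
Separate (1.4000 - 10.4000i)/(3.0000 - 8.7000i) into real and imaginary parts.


Multiply by conjugate: (1.4000 - 10.4000i)(3.0000 + 8.7000i) / (3^2 + (-8.7)^2)
Numerator real = 1.4*3 - (10.4)*(-8.7) = 94.68
Numerator imag = -10.4*3 - 1.4*(-8.7) = -19.02
Denominator = 84.69
Re(z) = 94.68/84.69 = 1.1180
Im(z) = -19.02/84.69 = -0.2246

Re(z) = 1.1180, Im(z) = -0.2246


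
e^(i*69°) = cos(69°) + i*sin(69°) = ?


cos(69°) = 0.3584
sin(69°) = 0.9336

e^(i*69°) = 0.3584 + 0.9336i


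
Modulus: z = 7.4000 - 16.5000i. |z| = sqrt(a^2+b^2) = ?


|z| = sqrt(7.4^2 + (-16.5)^2) = sqrt(54.76 + 272.25) = sqrt(327.01) = 18.0834

|z| = 18.0834


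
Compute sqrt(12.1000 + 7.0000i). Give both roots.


|z| = sqrt(146.41+49) = 13.9789
sqrt((|z|+a)/2) = sqrt((13.9789+12.1)/2) = sqrt(13.0395) = 3.6110
sqrt((|z|-a)/2) = sqrt((13.9789-12.1)/2) = sqrt(0.9395) = 0.9693

±(3.6110 + 0.9693i) i.e. 3.6110 + 0.9693i and -3.6110 - 0.9693i


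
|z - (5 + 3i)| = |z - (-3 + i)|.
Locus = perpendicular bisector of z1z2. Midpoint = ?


Equal distances means the locus is the perpendicular bisector of z1 and z2.
Midpoint = ((5+(-3))/2, (3+1)/2) = (1.0000, 2.0000)

Perpendicular bisector through (1.0000, 2.0000)


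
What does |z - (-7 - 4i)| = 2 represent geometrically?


|z - z0| = r is a circle with center z0 and radius r.
Center = (-7, -4), radius = 2

Circle with center (-7, -4) and radius 2


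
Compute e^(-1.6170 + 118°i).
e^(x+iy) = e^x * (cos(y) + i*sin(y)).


e^-1.6170 = 0.1985
cos(118°) = -0.4695
sin(118°) = 0.8829
Real = 0.1985*(-0.4695) = -0.0932
Imag = 0.1985*0.8829 = 0.1753

-0.0932 + 0.1753i


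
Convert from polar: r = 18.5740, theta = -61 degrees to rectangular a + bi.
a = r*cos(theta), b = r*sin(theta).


a = 18.5740*cos(-61°) = 18.5740*0.48481 = 9.0049
b = 18.5740*sin(-61°) = 18.5740*(-0.87462) = -16.2452

9.0049 - 16.2452i


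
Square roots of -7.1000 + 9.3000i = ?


|z| = sqrt(50.41+86.49) = 11.7004
sqrt((|z|+a)/2) = sqrt((11.7004+(-7.1))/2) = sqrt(2.3002) = 1.5166
sqrt((|z|-a)/2) = sqrt((11.7004-(-7.1))/2) = sqrt(9.4002) = 3.0660

±(1.5166 + 3.0660i) i.e. 1.5166 + 3.0660i and -1.5166 - 3.0660i


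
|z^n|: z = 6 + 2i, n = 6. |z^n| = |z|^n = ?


|z| = sqrt(36+4) = sqrt(40) = 6.3246
|z^6| = |z|^6 = (sqrt(40))^6 = 40^3 = 64000

|z^6| = 64000


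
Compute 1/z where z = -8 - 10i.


|z|^2 = 64+100 = 164
1/z = (-8 + 10i)/164

1/z = -0.0488 + 0.0610i


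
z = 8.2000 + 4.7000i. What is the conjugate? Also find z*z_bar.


z_bar = 8.2000 - 4.7000i
z*z_bar = 8.2^2 + 4.7^2 = 67.24 + 22.09 = 89.33

z_bar = 8.2000 - 4.7000i, z*z_bar = 89.33


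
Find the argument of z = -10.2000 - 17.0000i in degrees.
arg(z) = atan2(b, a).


Re = -10.2, Im = -17
arg = atan2(-17, -10.2) = -120.9638 degrees

arg(z) = -120.9638 degrees


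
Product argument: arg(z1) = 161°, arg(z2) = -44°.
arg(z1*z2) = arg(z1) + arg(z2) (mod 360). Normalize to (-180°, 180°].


arg(z1*z2) = 161° - 44° = 117°
Normalized to (-180°, 180°]: 117°

117°


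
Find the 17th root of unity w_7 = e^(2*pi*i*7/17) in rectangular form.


Angle = 360*7/17 = 148.2353°
a = cos(148.2353°) = -0.8502
b = sin(148.2353°) = 0.5264

-0.8502 + 0.5264i


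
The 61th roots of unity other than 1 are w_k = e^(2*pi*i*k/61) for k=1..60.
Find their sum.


With w = e^(2*pi*i/61), all 61 of the 61th roots of unity w^0 = 1, w, ..., w^(60) sum to 0: 1 + w + ... + w^(60) = (1 - w^61)/(1 - w) = 0 since w^61 = 1, w ≠ 1.
Removing the root 1: w + w^2 + ... + w^(60) = 0 - 1 = -1

Sum = -1


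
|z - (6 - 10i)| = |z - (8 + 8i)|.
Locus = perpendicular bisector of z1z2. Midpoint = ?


Equal distances means the locus is the perpendicular bisector of z1 and z2.
Midpoint = ((6+8)/2, (-10+8)/2) = (7.0000, -1.0000)

Perpendicular bisector through (7.0000, -1.0000)


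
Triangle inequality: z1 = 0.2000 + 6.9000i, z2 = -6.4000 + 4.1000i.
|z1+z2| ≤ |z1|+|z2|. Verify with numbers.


|z1| = sqrt(0.2^2 + 6.9^2) = sqrt(47.65) = 6.9029
|z2| = sqrt((-6.4)^2 + 4.1^2) = sqrt(57.77) = 7.6007
z1+z2 = -6.2000 + 11.0000i
|z1+z2| = sqrt(159.44) = 12.6270
|z1|+|z2| = 6.9029 + 7.6007 = 14.5036

|z1+z2| = 12.6270 ≤ |z1|+|z2| = 14.5036 (verified)


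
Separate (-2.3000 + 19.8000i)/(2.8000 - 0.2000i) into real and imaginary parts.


Multiply by conjugate: (-2.3000 + 19.8000i)(2.8000 + 0.2000i) / (2.8^2 + (-0.2)^2)
Numerator real = -2.3*2.8 + 19.8*(-0.2) = -10.4
Numerator imag = 19.8*2.8 - (-2.3)*(-0.2) = 54.98
Denominator = 7.88
Re(z) = -10.4/7.88 = -1.3198
Im(z) = 54.98/7.88 = 6.9772

Re(z) = -1.3198, Im(z) = 6.9772


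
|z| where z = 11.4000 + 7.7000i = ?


|z| = sqrt(11.4^2 + 7.7^2) = sqrt(129.96 + 59.29) = sqrt(189.25) = 13.7568

|z| = 13.7568


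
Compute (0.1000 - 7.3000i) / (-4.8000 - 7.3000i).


Conjugate of z2 = -4.8000 + 7.3000i
Numerator: (0.1000 - 7.3000i)(-4.8000 + 7.3000i) = 52.8100 + 35.7700i
Denominator: (-4.8)^2 + (-7.3)^2 = 76.33
Result = (52.8100 + 35.7700i)/76.33

0.6919 + 0.4686i


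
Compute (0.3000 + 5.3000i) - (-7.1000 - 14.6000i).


Real: 0.3 + 7.1 = 7.4
Imag: 5.3 + 14.6 = 19.9

7.4000 + 19.9000i


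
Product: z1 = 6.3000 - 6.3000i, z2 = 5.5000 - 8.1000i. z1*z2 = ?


Real = 6.3*5.5 - (-6.3)*(-8.1) = 34.65 - 51.03 = -16.38
Imag = 6.3*(-8.1) + 5.5*(-6.3) = -51.03 - (34.65) = -85.68

-16.3800 - 85.6800i


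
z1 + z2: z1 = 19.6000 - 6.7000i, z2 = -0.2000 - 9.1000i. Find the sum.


Real: 19.6 - 0.2 = 19.4
Imag: -6.7 - 9.1 = -15.8

19.4000 - 15.8000i


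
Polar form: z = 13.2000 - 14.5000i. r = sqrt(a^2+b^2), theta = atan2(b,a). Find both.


r = sqrt(174.24+210.25) = sqrt(384.49) = 19.6084
theta = atan2(-14.5, 13.2) = -47.6870 degrees

r = 19.6084, theta = -47.6870 degrees


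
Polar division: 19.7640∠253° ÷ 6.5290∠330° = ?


r = 19.7640 / 6.5290 = 3.0271
theta = 253° - 330° = -77° = 283° (mod 360)

3.0271 cis(283°)


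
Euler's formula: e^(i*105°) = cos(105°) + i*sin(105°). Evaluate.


cos(105°) = -0.2588
sin(105°) = 0.9659

e^(i*105°) = -0.2588 + 0.9659i


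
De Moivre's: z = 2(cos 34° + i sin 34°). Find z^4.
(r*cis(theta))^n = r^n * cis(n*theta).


r^4 = 2^4 = 16
n*theta = 4*34° = 136° = 136° (mod 360)
a = 16*cos(136°) = -11.5094
b = 16*sin(136°) = 11.1145

16 cis(136°) = -11.5094 + 11.1145i


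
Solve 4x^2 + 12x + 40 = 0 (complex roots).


disc = 12^2 - 4*4*40 = 144 - 640 = -496
sqrt(|disc|) = sqrt(496) = 22.2711
Real part = -12/(2*4) = -1.5000
Imag part = 22.2711/(2*4) = 2.7839

-1.5000 ± 2.7839i


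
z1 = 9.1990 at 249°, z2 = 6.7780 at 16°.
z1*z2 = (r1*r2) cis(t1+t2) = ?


r = 9.1990 * 6.7780 = 62.3508
theta = 249° + 16° = 265° = 265° (mod 360)

62.3508 cis(265°)


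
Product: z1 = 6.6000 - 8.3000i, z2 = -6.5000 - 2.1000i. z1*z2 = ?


Real = 6.6*(-6.5) - (-8.3)*(-2.1) = -42.9 - 17.43 = -60.33
Imag = 6.6*(-2.1) - (6.5)*(-8.3) = -13.86 + 53.95 = 40.09

-60.3300 + 40.0900i


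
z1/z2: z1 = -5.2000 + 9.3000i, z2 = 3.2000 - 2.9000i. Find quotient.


Conjugate of z2 = 3.2000 + 2.9000i
Numerator: (-5.2000 + 9.3000i)(3.2000 + 2.9000i) = -43.6100 + 14.6800i
Denominator: 3.2^2 + (-2.9)^2 = 18.65
Result = (-43.6100 + 14.6800i)/18.65

-2.3383 + 0.7871i


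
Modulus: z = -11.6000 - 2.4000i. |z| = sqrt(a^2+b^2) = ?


|z| = sqrt((-11.6)^2 + (-2.4)^2) = sqrt(134.56 + 5.76) = sqrt(140.32) = 11.8457

|z| = 11.8457


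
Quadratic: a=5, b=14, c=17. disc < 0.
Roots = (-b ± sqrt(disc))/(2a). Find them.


disc = 14^2 - 4*5*17 = 196 - 340 = -144
sqrt(|disc|) = sqrt(144) = 12.0000
Real part = -14/(2*5) = -1.4000
Imag part = 12.0000/(2*5) = 1.2000

-1.4000 ± 1.2000i


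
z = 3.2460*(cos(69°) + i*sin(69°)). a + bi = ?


a = 3.2460*cos(69°) = 3.2460*0.35837 = 1.1633
b = 3.2460*sin(69°) = 3.2460*0.93358 = 3.0304

1.1633 + 3.0304i


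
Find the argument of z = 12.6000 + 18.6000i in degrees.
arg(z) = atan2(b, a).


Re = 12.6, Im = 18.6
arg = atan2(18.6, 12.6) = 55.8855 degrees

arg(z) = 55.8855 degrees


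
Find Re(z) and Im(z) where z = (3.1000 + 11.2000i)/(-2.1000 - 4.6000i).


Multiply by conjugate: (3.1000 + 11.2000i)(-2.1000 + 4.6000i) / ((-2.1)^2 + (-4.6)^2)
Numerator real = 3.1*(-2.1) + 11.2*(-4.6) = -58.03
Numerator imag = 11.2*(-2.1) - 3.1*(-4.6) = -9.26
Denominator = 25.57
Re(z) = -58.03/25.57 = -2.2695
Im(z) = -9.26/25.57 = -0.3621

Re(z) = -2.2695, Im(z) = -0.3621


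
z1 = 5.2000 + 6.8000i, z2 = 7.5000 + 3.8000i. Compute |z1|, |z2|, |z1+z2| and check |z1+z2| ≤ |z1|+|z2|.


|z1| = sqrt(5.2^2 + 6.8^2) = sqrt(73.28) = 8.5604
|z2| = sqrt(7.5^2 + 3.8^2) = sqrt(70.69) = 8.4077
z1+z2 = 12.7000 + 10.6000i
|z1+z2| = sqrt(273.65) = 16.5424
|z1|+|z2| = 8.5604 + 8.4077 = 16.9681

|z1+z2| = 16.5424 ≤ |z1|+|z2| = 16.9681 (verified)


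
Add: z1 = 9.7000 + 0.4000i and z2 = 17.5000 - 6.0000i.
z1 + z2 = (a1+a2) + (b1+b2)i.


Real: 9.7 + 17.5 = 27.2
Imag: 0.4 - 6 = -5.6

27.2000 - 5.6000i


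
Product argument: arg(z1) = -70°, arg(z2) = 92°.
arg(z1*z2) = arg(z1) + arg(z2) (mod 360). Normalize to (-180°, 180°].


arg(z1*z2) = -70° + 92° = 22°
Normalized to (-180°, 180°]: 22°

22°


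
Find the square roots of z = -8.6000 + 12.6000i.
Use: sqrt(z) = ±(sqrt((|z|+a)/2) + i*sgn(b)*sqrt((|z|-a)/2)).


|z| = sqrt(73.96+158.76) = 15.2552
sqrt((|z|+a)/2) = sqrt((15.2552+(-8.6))/2) = sqrt(3.3276) = 1.8242
sqrt((|z|-a)/2) = sqrt((15.2552-(-8.6))/2) = sqrt(11.9276) = 3.4536

±(1.8242 + 3.4536i) i.e. 1.8242 + 3.4536i and -1.8242 - 3.4536i


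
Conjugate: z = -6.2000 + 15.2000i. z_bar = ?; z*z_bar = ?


z_bar = -6.2000 - 15.2000i
z*z_bar = (-6.2)^2 + 15.2^2 = 38.44 + 231.04 = 269.48

z_bar = -6.2000 - 15.2000i, z*z_bar = 269.48


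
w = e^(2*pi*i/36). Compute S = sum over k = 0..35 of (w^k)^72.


The roots are w_k = w^k with w = e^(2*pi*i/36), and (w^k)^72 = (w^72)^k.
So S = 1 + u + u^2 + ... + u^(35) with u = w^72.
72 = 2*36 + 0, so 72 is a multiple of 36 and u = (w^36)^2 = 1.
Every one of the 36 terms equals 1: S = 36

S = 36


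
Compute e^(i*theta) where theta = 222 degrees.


cos(222°) = -0.7431
sin(222°) = -0.6691

e^(i*222°) = -0.7431 - 0.6691i


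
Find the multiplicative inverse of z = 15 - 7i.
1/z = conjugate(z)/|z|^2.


|z|^2 = 225+49 = 274
1/z = (15 + 7i)/274

1/z = 0.0547 + 0.0255i


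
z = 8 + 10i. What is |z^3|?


|z| = sqrt(64+100) = sqrt(164) = 12.8062
|z^3| = |z|^3 = (sqrt(164))^3 = 164*sqrt(164)

|z^3| = 164*sqrt(164) ≈ 2100.2247


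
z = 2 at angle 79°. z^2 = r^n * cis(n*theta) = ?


r^2 = 2^2 = 4
n*theta = 2*79° = 158° = 158° (mod 360)
a = 4*cos(158°) = -3.7087
b = 4*sin(158°) = 1.4984

4 cis(158°) = -3.7087 + 1.4984i


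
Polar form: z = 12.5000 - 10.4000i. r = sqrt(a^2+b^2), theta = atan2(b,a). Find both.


r = sqrt(156.25+108.16) = sqrt(264.41) = 16.2607
theta = atan2(-10.4, 12.5) = -39.7605 degrees

r = 16.2607, theta = -39.7605 degrees


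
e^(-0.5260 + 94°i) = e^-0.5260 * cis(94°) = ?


e^-0.5260 = 0.59096
cos(94°) = -0.0698
sin(94°) = 0.9976
Real = 0.59096*(-0.0698) = -0.0412
Imag = 0.59096*0.9976 = 0.5895

-0.0412 + 0.5895i


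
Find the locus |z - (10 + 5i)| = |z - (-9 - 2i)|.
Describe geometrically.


Equal distances means the locus is the perpendicular bisector of z1 and z2.
Midpoint = ((10+(-9))/2, (5+(-2))/2) = (0.5000, 1.5000)

Perpendicular bisector through (0.5000, 1.5000)


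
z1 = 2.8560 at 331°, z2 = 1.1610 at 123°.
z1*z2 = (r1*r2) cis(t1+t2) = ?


r = 2.8560 * 1.1610 = 3.3158
theta = 331° + 123° = 454° = 94° (mod 360)

3.3158 cis(94°)


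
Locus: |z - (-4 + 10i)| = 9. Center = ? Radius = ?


|z - z0| = r is a circle with center z0 and radius r.
Center = (-4, 10), radius = 9

Circle with center (-4, 10) and radius 9


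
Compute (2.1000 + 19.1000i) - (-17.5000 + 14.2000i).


Real: 2.1 + 17.5 = 19.6
Imag: 19.1 - 14.2 = 4.9

19.6000 + 4.9000i


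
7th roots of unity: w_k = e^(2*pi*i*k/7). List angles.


The 7th roots of unity are cis(360k/7°) for k=0..6
Angle step = 360/7 = 51.4286°
Primitive root: cis(51.4286°)
Primitive root = 0.6235 + 0.7818i

7 roots at angles: 0°, 51.4286°, 102.8571°, 154.2857°, 205.7143°, 257.1429°, 308.5714°


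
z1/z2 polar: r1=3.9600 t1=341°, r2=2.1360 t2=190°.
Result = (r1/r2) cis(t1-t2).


r = 3.9600 / 2.1360 = 1.8539
theta = 341° - 190° = 151° = 151° (mod 360)

1.8539 cis(151°)


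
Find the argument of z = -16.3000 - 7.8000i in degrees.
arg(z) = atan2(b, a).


Re = -16.3, Im = -7.8
arg = atan2(-7.8, -16.3) = -154.4276 degrees

arg(z) = -154.4276 degrees


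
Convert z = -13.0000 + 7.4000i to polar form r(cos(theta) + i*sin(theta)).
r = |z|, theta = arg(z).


r = sqrt(169+54.76) = sqrt(223.76) = 14.9586
theta = atan2(7.4, -13) = 150.3501 degrees

r = 14.9586, theta = 150.3501 degrees


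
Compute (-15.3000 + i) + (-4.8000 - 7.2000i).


Real: -15.3 - 4.8 = -20.1
Imag: 1 - 7.2 = -6.2

-20.1000 - 6.2000i


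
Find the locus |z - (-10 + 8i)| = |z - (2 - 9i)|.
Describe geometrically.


Equal distances means the locus is the perpendicular bisector of z1 and z2.
Midpoint = ((-10+2)/2, (8+(-9))/2) = (-4.0000, -0.5000)

Perpendicular bisector through (-4.0000, -0.5000)


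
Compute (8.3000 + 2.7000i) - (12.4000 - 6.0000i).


Real: 8.3 - 12.4 = -4.1
Imag: 2.7 + 6 = 8.7

-4.1000 + 8.7000i


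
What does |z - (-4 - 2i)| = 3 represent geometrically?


|z - z0| = r is a circle with center z0 and radius r.
Center = (-4, -2), radius = 3

Circle with center (-4, -2) and radius 3


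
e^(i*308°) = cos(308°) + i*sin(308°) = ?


cos(308°) = 0.6157
sin(308°) = -0.7880

e^(i*308°) = 0.6157 - 0.7880i


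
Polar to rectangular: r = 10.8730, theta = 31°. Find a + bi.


a = 10.8730*cos(31°) = 10.8730*0.85717 = 9.3200
b = 10.8730*sin(31°) = 10.8730*0.51504 = 5.6000

9.3200 + 5.6000i


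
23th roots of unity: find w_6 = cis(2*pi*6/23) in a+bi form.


Angle = 360*6/23 = 93.913°
a = cos(93.913°) = -0.0682
b = sin(93.913°) = 0.9977

-0.0682 + 0.9977i


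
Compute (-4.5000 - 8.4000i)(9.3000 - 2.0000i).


Real = -4.5*9.3 - (-8.4)*(-2) = -41.85 - 16.8 = -58.65
Imag = -4.5*(-2) + 9.3*(-8.4) = 9 - (78.12) = -69.12

-58.6500 - 69.1200i


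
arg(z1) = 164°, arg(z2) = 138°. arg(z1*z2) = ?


arg(z1*z2) = 164° + 138° = 302°
Normalized to (-180°, 180°]: -58°

-58°


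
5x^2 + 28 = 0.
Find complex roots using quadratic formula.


disc = 0^2 - 4*5*28 = 0 - 560 = -560
sqrt(|disc|) = sqrt(560) = 23.6643
Real part = 0/(2*5) = 0
Imag part = 23.6643/(2*5) = 2.3664

0 ± 2.3664i


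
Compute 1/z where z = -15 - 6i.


|z|^2 = 225+36 = 261
1/z = (-15 + 6i)/261

1/z = -0.0575 + 0.0230i


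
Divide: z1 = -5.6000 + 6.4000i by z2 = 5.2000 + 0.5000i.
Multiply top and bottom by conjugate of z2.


Conjugate of z2 = 5.2000 - 0.5000i
Numerator: (-5.6000 + 6.4000i)(5.2000 - 0.5000i) = -25.9200 + 36.0800i
Denominator: 5.2^2 + 0.5^2 = 27.29
Result = (-25.9200 + 36.0800i)/27.29

-0.9498 + 1.3221i


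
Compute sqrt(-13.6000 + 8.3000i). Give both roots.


|z| = sqrt(184.96+68.89) = 15.9327
sqrt((|z|+a)/2) = sqrt((15.9327+(-13.6))/2) = sqrt(1.1663) = 1.0800
sqrt((|z|-a)/2) = sqrt((15.9327-(-13.6))/2) = sqrt(14.7663) = 3.8427

±(1.0800 + 3.8427i) i.e. 1.0800 + 3.8427i and -1.0800 - 3.8427i


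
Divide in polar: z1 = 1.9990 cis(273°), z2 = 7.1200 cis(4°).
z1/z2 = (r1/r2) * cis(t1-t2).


r = 1.9990 / 7.1200 = 0.2808
theta = 273° - 4° = 269° = 269° (mod 360)

0.2808 cis(269°)


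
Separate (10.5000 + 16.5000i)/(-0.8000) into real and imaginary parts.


Multiply by conjugate: (10.5000 + 16.5000i)(-0.8000) / ((-0.8)^2 + 0^2)
Numerator real = 10.5*(-0.8) + 16.5*0 = -8.4
Numerator imag = 16.5*(-0.8) - 10.5*0 = -13.2
Denominator = 0.64
Re(z) = -8.4/0.64 = -13.1250
Im(z) = -13.2/0.64 = -20.6250

Re(z) = -13.1250, Im(z) = -20.6250


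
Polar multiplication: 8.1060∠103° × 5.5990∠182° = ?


r = 8.1060 * 5.5990 = 45.3855
theta = 103° + 182° = 285° = 285° (mod 360)

45.3855 cis(285°)


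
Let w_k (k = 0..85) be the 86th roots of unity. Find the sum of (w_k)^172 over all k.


The roots are w_k = w^k with w = e^(2*pi*i/86), and (w^k)^172 = (w^172)^k.
So S = 1 + u + u^2 + ... + u^(85) with u = w^172.
172 = 2*86 + 0, so 172 is a multiple of 86 and u = (w^86)^2 = 1.
Every one of the 86 terms equals 1: S = 86

S = 86


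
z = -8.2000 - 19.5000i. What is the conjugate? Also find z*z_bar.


z_bar = -8.2000 + 19.5000i
z*z_bar = (-8.2)^2 + (-19.5)^2 = 67.24 + 380.25 = 447.49

z_bar = -8.2000 + 19.5000i, z*z_bar = 447.49


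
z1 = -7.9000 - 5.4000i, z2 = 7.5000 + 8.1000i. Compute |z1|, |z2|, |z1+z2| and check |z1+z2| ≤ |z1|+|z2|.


|z1| = sqrt((-7.9)^2 + (-5.4)^2) = sqrt(91.57) = 9.5692
|z2| = sqrt(7.5^2 + 8.1^2) = sqrt(121.86) = 11.0390
z1+z2 = -0.4000 + 2.7000i
|z1+z2| = sqrt(7.45) = 2.7295
|z1|+|z2| = 9.5692 + 11.0390 = 20.6082

|z1+z2| = 2.7295 ≤ |z1|+|z2| = 20.6082 (verified)


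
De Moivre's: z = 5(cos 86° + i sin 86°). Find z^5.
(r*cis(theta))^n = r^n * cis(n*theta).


r^5 = 5^5 = 3125
n*theta = 5*86° = 430° = 70° (mod 360)
a = 3125*cos(70°) = 1068.8129
b = 3125*sin(70°) = 2936.5394

3125 cis(70°) = 1068.8129 + 2936.5394i


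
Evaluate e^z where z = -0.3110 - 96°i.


e^-0.3110 = 0.7327
cos(-96°) = -0.1045
sin(-96°) = -0.9945
Real = 0.7327*(-0.1045) = -0.0766
Imag = 0.7327*(-0.9945) = -0.7287

-0.0766 - 0.7287i


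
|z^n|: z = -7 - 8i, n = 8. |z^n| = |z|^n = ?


|z| = sqrt(49+64) = sqrt(113) = 10.6301
|z^8| = |z|^8 = (sqrt(113))^8 = 113^4 = 163047361

|z^8| = 163047361


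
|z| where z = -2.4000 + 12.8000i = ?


|z| = sqrt((-2.4)^2 + 12.8^2) = sqrt(5.76 + 163.84) = sqrt(169.6) = 13.0231

|z| = 13.0231


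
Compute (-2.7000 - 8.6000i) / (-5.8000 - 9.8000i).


Conjugate of z2 = -5.8000 + 9.8000i
Numerator: (-2.7000 - 8.6000i)(-5.8000 + 9.8000i) = 99.9400 + 23.4200i
Denominator: (-5.8)^2 + (-9.8)^2 = 129.68
Result = (99.9400 + 23.4200i)/129.68

0.7707 + 0.1806i


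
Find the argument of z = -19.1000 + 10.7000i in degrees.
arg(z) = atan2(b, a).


Re = -19.1, Im = 10.7
arg = atan2(10.7, -19.1) = 150.7420 degrees

arg(z) = 150.7420 degrees


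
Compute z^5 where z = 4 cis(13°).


r^5 = 4^5 = 1024
n*theta = 5*13° = 65° = 65° (mod 360)
a = 1024*cos(65°) = 432.7611
b = 1024*sin(65°) = 928.0592

1024 cis(65°) = 432.7611 + 928.0592i


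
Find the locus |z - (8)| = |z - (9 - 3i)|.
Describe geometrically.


Equal distances means the locus is the perpendicular bisector of z1 and z2.
Midpoint = ((8+9)/2, (0+(-3))/2) = (8.5000, -1.5000)

Perpendicular bisector through (8.5000, -1.5000)


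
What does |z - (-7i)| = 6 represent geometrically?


|z - z0| = r is a circle with center z0 and radius r.
Center = (0, -7), radius = 6

Circle with center (0, -7) and radius 6


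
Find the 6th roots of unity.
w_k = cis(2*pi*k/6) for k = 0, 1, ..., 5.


The 6th roots of unity are cis(360k/6°) for k=0..5
Angle step = 360/6 = 60°
Primitive root: cis(60°)
Primitive root = 0.5000 + 0.8660i

6 roots at angles: 0°, 60°, 120°, 180°, 240°, 300°


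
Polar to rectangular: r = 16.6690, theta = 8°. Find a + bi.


a = 16.6690*cos(8°) = 16.6690*0.99027 = 16.5068
b = 16.6690*sin(8°) = 16.6690*0.139173 = 2.3199

16.5068 + 2.3199i


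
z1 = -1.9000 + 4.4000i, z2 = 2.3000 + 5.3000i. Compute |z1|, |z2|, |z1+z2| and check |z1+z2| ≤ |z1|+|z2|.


|z1| = sqrt((-1.9)^2 + 4.4^2) = sqrt(22.97) = 4.7927
|z2| = sqrt(2.3^2 + 5.3^2) = sqrt(33.38) = 5.7775
z1+z2 = 0.4000 + 9.7000i
|z1+z2| = sqrt(94.25) = 9.7082
|z1|+|z2| = 4.7927 + 5.7775 = 10.5702

|z1+z2| = 9.7082 ≤ |z1|+|z2| = 10.5702 (verified)


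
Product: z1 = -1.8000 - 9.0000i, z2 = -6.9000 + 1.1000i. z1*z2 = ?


Real = -1.8*(-6.9) - (-9)*1.1 = 12.42 - (-9.9) = 22.32
Imag = -1.8*1.1 - (6.9)*(-9) = -1.98 + 62.1 = 60.12

22.3200 + 60.1200i


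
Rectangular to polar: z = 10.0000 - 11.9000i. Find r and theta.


r = sqrt(100+141.61) = sqrt(241.61) = 15.5438
theta = atan2(-11.9, 10) = -49.9585 degrees

r = 15.5438, theta = -49.9585 degrees


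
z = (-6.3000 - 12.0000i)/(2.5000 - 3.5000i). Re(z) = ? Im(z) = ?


Multiply by conjugate: (-6.3000 - 12.0000i)(2.5000 + 3.5000i) / (2.5^2 + (-3.5)^2)
Numerator real = -6.3*2.5 - (12)*(-3.5) = 26.25
Numerator imag = -12*2.5 - (-6.3)*(-3.5) = -52.05
Denominator = 18.5
Re(z) = 26.25/18.5 = 1.4189
Im(z) = -52.05/18.5 = -2.8135

Re(z) = 1.4189, Im(z) = -2.8135


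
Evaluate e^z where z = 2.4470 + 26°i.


e^2.4470 = 11.5536
cos(26°) = 0.89879
sin(26°) = 0.43837
Real = 11.5536*0.89879 = 10.3843
Imag = 11.5536*0.43837 = 5.0648

10.3843 + 5.0648i


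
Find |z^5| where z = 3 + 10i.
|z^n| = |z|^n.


|z| = sqrt(9+100) = sqrt(109) = 10.4403
|z^5| = |z|^5 = (sqrt(109))^5 = 109^2 * sqrt(109) = 11881*sqrt(109)

|z^5| = 11881*sqrt(109) ≈ 124041.2816


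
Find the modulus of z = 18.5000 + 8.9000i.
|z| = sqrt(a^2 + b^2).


|z| = sqrt(18.5^2 + 8.9^2) = sqrt(342.25 + 79.21) = sqrt(421.46) = 20.5295

|z| = 20.5295


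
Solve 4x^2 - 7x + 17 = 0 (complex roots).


disc = (-7)^2 - 4*4*17 = 49 - 272 = -223
sqrt(|disc|) = sqrt(223) = 14.9332
Real part = 7/(2*4) = 0.8750
Imag part = 14.9332/(2*4) = 1.8666

0.8750 ± 1.8666i


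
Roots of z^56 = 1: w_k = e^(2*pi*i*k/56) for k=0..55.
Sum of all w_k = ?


The sum of all 56th roots of unity is 0.
Geometric series: (1 - w^56)/(1 - w) = (1-1)/(1-w) = 0 since w^56 = 1, w ≠ 1.
Alternatively: coefficient of z^55 in z^56 - 1 is 0.

0


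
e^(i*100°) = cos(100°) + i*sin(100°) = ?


cos(100°) = -0.1736
sin(100°) = 0.9848

e^(i*100°) = -0.1736 + 0.9848i


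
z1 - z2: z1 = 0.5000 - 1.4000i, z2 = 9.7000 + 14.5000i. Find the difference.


Real: 0.5 - 9.7 = -9.2
Imag: -1.4 - 14.5 = -15.9

-9.2000 - 15.9000i


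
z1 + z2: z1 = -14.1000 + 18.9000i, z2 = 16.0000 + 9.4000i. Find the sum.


Real: -14.1 + 16 = 1.9
Imag: 18.9 + 9.4 = 28.3

1.9000 + 28.3000i


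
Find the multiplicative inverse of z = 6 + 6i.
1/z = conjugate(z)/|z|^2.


|z|^2 = 36+36 = 72
1/z = (6 - 6i)/72

1/z = 0.0833 - 0.0833i


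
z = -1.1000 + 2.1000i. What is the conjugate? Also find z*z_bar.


z_bar = -1.1000 - 2.1000i
z*z_bar = (-1.1)^2 + 2.1^2 = 1.21 + 4.41 = 5.62

z_bar = -1.1000 - 2.1000i, z*z_bar = 5.62


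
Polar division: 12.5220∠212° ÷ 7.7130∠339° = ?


r = 12.5220 / 7.7130 = 1.6235
theta = 212° - 339° = -127° = 233° (mod 360)

1.6235 cis(233°)


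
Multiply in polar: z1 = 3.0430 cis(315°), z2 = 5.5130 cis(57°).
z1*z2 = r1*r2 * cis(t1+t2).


r = 3.0430 * 5.5130 = 16.7761
theta = 315° + 57° = 372° = 12° (mod 360)

16.7761 cis(12°)


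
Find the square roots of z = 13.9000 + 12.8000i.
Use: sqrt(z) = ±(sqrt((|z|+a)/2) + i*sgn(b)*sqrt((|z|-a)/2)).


|z| = sqrt(193.21+163.84) = 18.8958
sqrt((|z|+a)/2) = sqrt((18.8958+13.9)/2) = sqrt(16.3979) = 4.0494
sqrt((|z|-a)/2) = sqrt((18.8958-13.9)/2) = sqrt(2.4979) = 1.5805

±(4.0494 + 1.5805i) i.e. 4.0494 + 1.5805i and -4.0494 - 1.5805i


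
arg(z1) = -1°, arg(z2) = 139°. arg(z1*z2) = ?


arg(z1*z2) = -1° + 139° = 138°
Normalized to (-180°, 180°]: 138°

138°


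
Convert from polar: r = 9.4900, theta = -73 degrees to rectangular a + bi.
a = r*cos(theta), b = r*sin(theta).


a = 9.4900*cos(-73°) = 9.4900*0.29237 = 2.7746
b = 9.4900*sin(-73°) = 9.4900*(-0.9563) = -9.0753

2.7746 - 9.0753i


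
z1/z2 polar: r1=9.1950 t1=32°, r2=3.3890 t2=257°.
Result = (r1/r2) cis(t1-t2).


r = 9.1950 / 3.3890 = 2.7132
theta = 32° - 257° = -225° = 135° (mod 360)

2.7132 cis(135°)


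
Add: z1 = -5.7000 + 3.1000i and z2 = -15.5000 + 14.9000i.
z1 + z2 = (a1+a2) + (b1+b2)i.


Real: -5.7 - 15.5 = -21.2
Imag: 3.1 + 14.9 = 18

-21.2000 + 18.0000i


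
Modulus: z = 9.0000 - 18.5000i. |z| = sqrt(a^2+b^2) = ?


|z| = sqrt(9^2 + (-18.5)^2) = sqrt(81 + 342.25) = sqrt(423.25) = 20.5730

|z| = 20.5730


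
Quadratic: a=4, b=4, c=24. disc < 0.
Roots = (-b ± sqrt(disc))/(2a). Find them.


disc = 4^2 - 4*4*24 = 16 - 384 = -368
sqrt(|disc|) = sqrt(368) = 19.1833
Real part = -4/(2*4) = -0.5000
Imag part = 19.1833/(2*4) = 2.3979

-0.5000 ± 2.3979i


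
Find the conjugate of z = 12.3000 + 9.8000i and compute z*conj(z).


z_bar = 12.3000 - 9.8000i
z*z_bar = 12.3^2 + 9.8^2 = 151.29 + 96.04 = 247.33

z_bar = 12.3000 - 9.8000i, z*z_bar = 247.33


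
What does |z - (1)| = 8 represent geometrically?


|z - z0| = r is a circle with center z0 and radius r.
Center = (1, 0), radius = 8

Circle with center (1, 0) and radius 8


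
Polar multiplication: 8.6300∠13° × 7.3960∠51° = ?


r = 8.6300 * 7.3960 = 63.8275
theta = 13° + 51° = 64° = 64° (mod 360)

63.8275 cis(64°)


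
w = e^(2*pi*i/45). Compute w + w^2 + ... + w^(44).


With w = e^(2*pi*i/45), all 45 of the 45th roots of unity w^0 = 1, w, ..., w^(44) sum to 0: 1 + w + ... + w^(44) = (1 - w^45)/(1 - w) = 0 since w^45 = 1, w ≠ 1.
Removing the root 1: w + w^2 + ... + w^(44) = 0 - 1 = -1

Sum = -1


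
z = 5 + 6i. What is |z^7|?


|z| = sqrt(25+36) = sqrt(61) = 7.8102
|z^7| = |z|^7 = (sqrt(61))^7 = 61^3 * sqrt(61) = 226981*sqrt(61)

|z^7| = 226981*sqrt(61) ≈ 1772778.2817


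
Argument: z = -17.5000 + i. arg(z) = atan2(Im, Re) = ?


Re = -17.5, Im = 1
arg = atan2(1, -17.5) = 176.7295 degrees

arg(z) = 176.7295 degrees


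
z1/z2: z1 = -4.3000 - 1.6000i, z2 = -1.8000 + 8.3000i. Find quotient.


Conjugate of z2 = -1.8000 - 8.3000i
Numerator: (-4.3000 - 1.6000i)(-1.8000 - 8.3000i) = -5.5400 + 38.5700i
Denominator: (-1.8)^2 + 8.3^2 = 72.13
Result = (-5.5400 + 38.5700i)/72.13

-0.0768 + 0.5347i


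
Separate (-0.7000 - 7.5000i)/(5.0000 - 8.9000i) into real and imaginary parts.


Multiply by conjugate: (-0.7000 - 7.5000i)(5.0000 + 8.9000i) / (5^2 + (-8.9)^2)
Numerator real = -0.7*5 - (7.5)*(-8.9) = 63.25
Numerator imag = -7.5*5 - (-0.7)*(-8.9) = -43.73
Denominator = 104.21
Re(z) = 63.25/104.21 = 0.6069
Im(z) = -43.73/104.21 = -0.4196

Re(z) = 0.6069, Im(z) = -0.4196


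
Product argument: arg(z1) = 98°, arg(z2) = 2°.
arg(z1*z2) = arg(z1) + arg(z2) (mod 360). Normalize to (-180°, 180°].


arg(z1*z2) = 98° + 2° = 100°
Normalized to (-180°, 180°]: 100°

100°


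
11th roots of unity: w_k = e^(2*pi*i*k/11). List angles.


The 11th roots of unity are cis(360k/11°) for k=0..10
Angle step = 360/11 = 32.7273°
Primitive root: cis(32.7273°)
Primitive root = 0.8413 + 0.5406i

11 roots at angles: 0°, 32.7273°, 65.4545°, 98.1818°, 130.9091°, 163.6364°, 196.3636°, 229.0909°, 261.8182°, 294.5455°, 327.2727°


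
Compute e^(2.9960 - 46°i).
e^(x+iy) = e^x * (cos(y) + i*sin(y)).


e^2.9960 = 20.005355
cos(-46°) = 0.69466
sin(-46°) = -0.7193398
Real = 20.005355*0.69466 = 13.8969
Imag = 20.005355*(-0.7193398) = -14.3906

13.8969 - 14.3906i


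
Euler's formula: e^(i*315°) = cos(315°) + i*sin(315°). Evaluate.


cos(315°) = 0.7071
sin(315°) = -0.7071

e^(i*315°) = 0.7071 - 0.7071i


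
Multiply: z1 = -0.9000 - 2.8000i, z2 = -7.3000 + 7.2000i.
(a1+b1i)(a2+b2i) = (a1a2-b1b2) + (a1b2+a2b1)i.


Real = -0.9*(-7.3) - (-2.8)*7.2 = 6.57 - (-20.16) = 26.73
Imag = -0.9*7.2 - (7.3)*(-2.8) = -6.48 + 20.44 = 13.96

26.7300 + 13.9600i


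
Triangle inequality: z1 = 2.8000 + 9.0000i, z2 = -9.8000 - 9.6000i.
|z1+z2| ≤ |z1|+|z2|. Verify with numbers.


|z1| = sqrt(2.8^2 + 9^2) = sqrt(88.84) = 9.4255
|z2| = sqrt((-9.8)^2 + (-9.6)^2) = sqrt(188.2) = 13.7186
z1+z2 = -7.0000 - 0.6000i
|z1+z2| = sqrt(49.36) = 7.0257
|z1|+|z2| = 9.4255 + 13.7186 = 23.1441

|z1+z2| = 7.0257 ≤ |z1|+|z2| = 23.1441 (verified)


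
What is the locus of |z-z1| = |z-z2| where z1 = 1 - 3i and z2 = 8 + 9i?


Equal distances means the locus is the perpendicular bisector of z1 and z2.
Midpoint = ((1+8)/2, (-3+9)/2) = (4.5000, 3.0000)

Perpendicular bisector through (4.5000, 3.0000)


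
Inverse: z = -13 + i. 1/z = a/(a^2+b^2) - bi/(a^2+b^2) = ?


|z|^2 = 169+1 = 170
1/z = (-13 - 1i)/170

1/z = -0.0765 - 0.0059i


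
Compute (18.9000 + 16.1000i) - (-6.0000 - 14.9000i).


Real: 18.9 + 6 = 24.9
Imag: 16.1 + 14.9 = 31

24.9000 + 31.0000i


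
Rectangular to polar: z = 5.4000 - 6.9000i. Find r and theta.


r = sqrt(29.16+47.61) = sqrt(76.77) = 8.7618
theta = atan2(-6.9, 5.4) = -51.9530 degrees

r = 8.7618, theta = -51.9530 degrees


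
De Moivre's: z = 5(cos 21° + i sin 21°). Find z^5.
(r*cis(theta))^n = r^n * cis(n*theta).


r^5 = 5^5 = 3125
n*theta = 5*21° = 105° = 105° (mod 360)
a = 3125*cos(105°) = -808.8095
b = 3125*sin(105°) = 3018.5182

3125 cis(105°) = -808.8095 + 3018.5182i


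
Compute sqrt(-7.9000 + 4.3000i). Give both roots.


|z| = sqrt(62.41+18.49) = 8.9944
sqrt((|z|+a)/2) = sqrt((8.9944+(-7.9))/2) = sqrt(0.5472) = 0.7397
sqrt((|z|-a)/2) = sqrt((8.9944-(-7.9))/2) = sqrt(8.4472) = 2.9064

±(0.7397 + 2.9064i) i.e. 0.7397 + 2.9064i and -0.7397 - 2.9064i


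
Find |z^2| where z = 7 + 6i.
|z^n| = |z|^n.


|z| = sqrt(49+36) = sqrt(85) = 9.2195
|z^2| = |z|^2 = (sqrt(85))^2 = 85

|z^2| = 85


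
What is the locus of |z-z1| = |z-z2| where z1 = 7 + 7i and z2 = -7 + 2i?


Equal distances means the locus is the perpendicular bisector of z1 and z2.
Midpoint = ((7+(-7))/2, (7+2)/2) = (0, 4.5000)

Perpendicular bisector through (0, 4.5000)


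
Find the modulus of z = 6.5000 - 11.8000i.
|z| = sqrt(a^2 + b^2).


|z| = sqrt(6.5^2 + (-11.8)^2) = sqrt(42.25 + 139.24) = sqrt(181.49) = 13.4718

|z| = 13.4718


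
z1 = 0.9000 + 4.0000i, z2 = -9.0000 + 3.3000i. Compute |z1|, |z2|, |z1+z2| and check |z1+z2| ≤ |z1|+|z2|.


|z1| = sqrt(0.9^2 + 4^2) = sqrt(16.81) = 4.1000
|z2| = sqrt((-9)^2 + 3.3^2) = sqrt(91.89) = 9.5859
z1+z2 = -8.1000 + 7.3000i
|z1+z2| = sqrt(118.9) = 10.9041
|z1|+|z2| = 4.1000 + 9.5859 = 13.6859

|z1+z2| = 10.9041 ≤ |z1|+|z2| = 13.6859 (verified)


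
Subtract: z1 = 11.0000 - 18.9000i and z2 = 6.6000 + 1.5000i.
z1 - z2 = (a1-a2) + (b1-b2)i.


Real: 11 - 6.6 = 4.4
Imag: -18.9 - 1.5 = -20.4

4.4000 - 20.4000i


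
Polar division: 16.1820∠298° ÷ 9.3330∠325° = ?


r = 16.1820 / 9.3330 = 1.7338
theta = 298° - 325° = -27° = 333° (mod 360)

1.7338 cis(333°)


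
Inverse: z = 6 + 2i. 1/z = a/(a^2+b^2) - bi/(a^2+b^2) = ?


|z|^2 = 36+4 = 40
1/z = (6 - 2i)/40

1/z = 0.1500 - 0.0500i


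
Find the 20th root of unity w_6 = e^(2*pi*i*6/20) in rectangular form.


Angle = 360*6/20 = 108°
a = cos(108°) = -0.3090
b = sin(108°) = 0.9511

-0.3090 + 0.9511i


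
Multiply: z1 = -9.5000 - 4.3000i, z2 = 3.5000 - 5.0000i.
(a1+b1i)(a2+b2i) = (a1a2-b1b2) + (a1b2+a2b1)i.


Real = -9.5*3.5 - (-4.3)*(-5) = -33.25 - 21.5 = -54.75
Imag = -9.5*(-5) + 3.5*(-4.3) = 47.5 - (15.05) = 32.45

-54.7500 + 32.4500i


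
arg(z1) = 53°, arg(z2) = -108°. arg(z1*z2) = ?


arg(z1*z2) = 53° - 108° = -55°
Normalized to (-180°, 180°]: -55°

-55°


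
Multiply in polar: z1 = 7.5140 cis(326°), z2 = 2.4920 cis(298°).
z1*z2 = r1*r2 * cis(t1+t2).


r = 7.5140 * 2.4920 = 18.7249
theta = 326° + 298° = 624° = 264° (mod 360)

18.7249 cis(264°)


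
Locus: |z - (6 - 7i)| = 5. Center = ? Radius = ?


|z - z0| = r is a circle with center z0 and radius r.
Center = (6, -7), radius = 5

Circle with center (6, -7) and radius 5


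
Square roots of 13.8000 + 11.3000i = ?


|z| = sqrt(190.44+127.69) = 17.8362
sqrt((|z|+a)/2) = sqrt((17.8362+13.8)/2) = sqrt(15.8181) = 3.9772
sqrt((|z|-a)/2) = sqrt((17.8362-13.8)/2) = sqrt(2.0181) = 1.4206

±(3.9772 + 1.4206i) i.e. 3.9772 + 1.4206i and -3.9772 - 1.4206i


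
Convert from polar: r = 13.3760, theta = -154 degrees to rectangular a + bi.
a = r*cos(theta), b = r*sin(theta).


a = 13.3760*cos(-154°) = 13.3760*(-0.8988) = -12.0223
b = 13.3760*sin(-154°) = 13.3760*(-0.438371) = -5.8637

-12.0223 - 5.8637i


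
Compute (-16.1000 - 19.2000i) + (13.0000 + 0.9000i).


Real: -16.1 + 13 = -3.1
Imag: -19.2 + 0.9 = -18.3

-3.1000 - 18.3000i


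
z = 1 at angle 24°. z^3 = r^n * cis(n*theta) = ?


r^3 = 1^3 = 1
n*theta = 3*24° = 72° = 72° (mod 360)
a = 1*cos(72°) = 0.3090
b = 1*sin(72°) = 0.9511

1 cis(72°) = 0.3090 + 0.9511i


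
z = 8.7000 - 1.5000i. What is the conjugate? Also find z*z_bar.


z_bar = 8.7000 + 1.5000i
z*z_bar = 8.7^2 + (-1.5)^2 = 75.69 + 2.25 = 77.94

z_bar = 8.7000 + 1.5000i, z*z_bar = 77.94


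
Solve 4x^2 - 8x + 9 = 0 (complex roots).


disc = (-8)^2 - 4*4*9 = 64 - 144 = -80
sqrt(|disc|) = sqrt(80) = 8.9443
Real part = 8/(2*4) = 1.0000
Imag part = 8.9443/(2*4) = 1.1180

1.0000 ± 1.1180i


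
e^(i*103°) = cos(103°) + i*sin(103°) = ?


cos(103°) = -0.2250
sin(103°) = 0.9744

e^(i*103°) = -0.2250 + 0.9744i


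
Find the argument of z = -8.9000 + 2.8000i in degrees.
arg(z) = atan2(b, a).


Re = -8.9, Im = 2.8
arg = atan2(2.8, -8.9) = 162.5361 degrees

arg(z) = 162.5361 degrees


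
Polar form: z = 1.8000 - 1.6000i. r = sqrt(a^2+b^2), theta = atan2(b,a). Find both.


r = sqrt(3.24+2.56) = sqrt(5.8) = 2.4083
theta = atan2(-1.6, 1.8) = -41.6335 degrees

r = 2.4083, theta = -41.6335 degrees


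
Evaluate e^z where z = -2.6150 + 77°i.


e^-2.6150 = 0.0732
cos(77°) = 0.225
sin(77°) = 0.9744
Real = 0.0732*0.225 = 0.0165
Imag = 0.0732*0.9744 = 0.0713

0.0165 + 0.0713i


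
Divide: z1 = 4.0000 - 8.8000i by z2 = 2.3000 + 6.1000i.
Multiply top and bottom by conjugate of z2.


Conjugate of z2 = 2.3000 - 6.1000i
Numerator: (4.0000 - 8.8000i)(2.3000 - 6.1000i) = -44.4800 - 44.6400i
Denominator: 2.3^2 + 6.1^2 = 42.5
Result = (-44.4800 - 44.6400i)/42.5

-1.0466 - 1.0504i


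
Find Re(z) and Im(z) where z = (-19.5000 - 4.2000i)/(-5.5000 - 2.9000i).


Multiply by conjugate: (-19.5000 - 4.2000i)(-5.5000 + 2.9000i) / ((-5.5)^2 + (-2.9)^2)
Numerator real = -19.5*(-5.5) - (4.2)*(-2.9) = 119.43
Numerator imag = -4.2*(-5.5) - (-19.5)*(-2.9) = -33.45
Denominator = 38.66
Re(z) = 119.43/38.66 = 3.0892
Im(z) = -33.45/38.66 = -0.8652

Re(z) = 3.0892, Im(z) = -0.8652


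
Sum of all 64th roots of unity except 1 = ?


With w = e^(2*pi*i/64), all 64 of the 64th roots of unity w^0 = 1, w, ..., w^(63) sum to 0: 1 + w + ... + w^(63) = (1 - w^64)/(1 - w) = 0 since w^64 = 1, w ≠ 1.
Removing the root 1: w + w^2 + ... + w^(63) = 0 - 1 = -1

Sum = -1


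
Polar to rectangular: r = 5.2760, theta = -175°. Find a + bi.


a = 5.2760*cos(-175°) = 5.2760*(-0.99619) = -5.2559
b = 5.2760*sin(-175°) = 5.2760*(-0.087156) = -0.4598

-5.2559 - 0.4598i


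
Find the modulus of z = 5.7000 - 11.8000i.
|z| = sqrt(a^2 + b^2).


|z| = sqrt(5.7^2 + (-11.8)^2) = sqrt(32.49 + 139.24) = sqrt(171.73) = 13.1046

|z| = 13.1046


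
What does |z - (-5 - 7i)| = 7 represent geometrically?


|z - z0| = r is a circle with center z0 and radius r.
Center = (-5, -7), radius = 7

Circle with center (-5, -7) and radius 7


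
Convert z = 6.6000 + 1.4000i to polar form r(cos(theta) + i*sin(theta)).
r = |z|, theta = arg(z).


r = sqrt(43.56+1.96) = sqrt(45.52) = 6.7469
theta = atan2(1.4, 6.6) = 11.9761 degrees

r = 6.7469, theta = 11.9761 degrees


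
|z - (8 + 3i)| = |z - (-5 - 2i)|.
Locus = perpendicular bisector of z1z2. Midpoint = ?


Equal distances means the locus is the perpendicular bisector of z1 and z2.
Midpoint = ((8+(-5))/2, (3+(-2))/2) = (1.5000, 0.5000)

Perpendicular bisector through (1.5000, 0.5000)


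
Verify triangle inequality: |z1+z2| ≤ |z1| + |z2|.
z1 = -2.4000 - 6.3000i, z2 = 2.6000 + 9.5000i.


|z1| = sqrt((-2.4)^2 + (-6.3)^2) = sqrt(45.45) = 6.7417
|z2| = sqrt(2.6^2 + 9.5^2) = sqrt(97.01) = 9.8494
z1+z2 = 0.2000 + 3.2000i
|z1+z2| = sqrt(10.28) = 3.2062
|z1|+|z2| = 6.7417 + 9.8494 = 16.5911

|z1+z2| = 3.2062 ≤ |z1|+|z2| = 16.5911 (verified)
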